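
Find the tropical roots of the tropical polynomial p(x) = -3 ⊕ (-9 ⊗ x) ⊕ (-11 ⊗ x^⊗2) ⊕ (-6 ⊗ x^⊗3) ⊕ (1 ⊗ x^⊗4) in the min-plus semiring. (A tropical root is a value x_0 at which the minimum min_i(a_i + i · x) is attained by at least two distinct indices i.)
Roots: {-7, -5, 2, 6}

Each tropical root is a break point of the lower envelope of the lines y = a_i + i · x (there are 5 lines, with slopes 0, 1, ..., 4). Only the lines that attain the minimum somewhere contribute to roots; other lines are dominated. Here the surviving (envelope) indices are i = 4, i = 3, i = 2, i = 1, i = 0.
Intersections between consecutive envelope lines give the roots: for adjacent envelope indices i < j the intersection is x = (a_i − a_j) / (j − i). Reading off the sorted break points: {-7, -5, 2, 6}.
Verification: at each break x_0, at least two indices attain the minimum of min_i(a_i + i · x_0).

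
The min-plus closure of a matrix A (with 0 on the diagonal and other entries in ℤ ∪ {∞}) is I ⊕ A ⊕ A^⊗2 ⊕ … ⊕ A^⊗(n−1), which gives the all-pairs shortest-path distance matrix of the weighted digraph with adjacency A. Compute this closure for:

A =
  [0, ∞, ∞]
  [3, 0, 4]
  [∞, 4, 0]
Closure =
  [0, ∞, ∞]
  [3, 0, 4]
  [7, 4, 0]

This is the Floyd-Warshall all-pairs shortest-path computation. For each intermediate vertex k = 0, 1, …, 2, update dist[i][j] ← min(dist[i][j], dist[i][k] + dist[k][j]). The final matrix gives, for each (i, j), the minimum total weight of any directed path from i to j (possibly empty when i = j).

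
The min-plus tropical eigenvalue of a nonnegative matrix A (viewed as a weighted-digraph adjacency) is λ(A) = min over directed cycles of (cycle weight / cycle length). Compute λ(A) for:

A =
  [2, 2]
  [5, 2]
λ(A) = 2

Enumerate directed cycles and compute their means (weight / length). Sample:
  cycle 0 → 0: weight = 2, length = 1, mean = 2/1 ≈ 2.000
  cycle 1 → 1: weight = 2, length = 1, mean = 2/1 ≈ 2.000
  cycle 0 → 1 → 0: weight = 7, length = 2, mean = 7/2 ≈ 3.500
  cycle 1 → 0 → 1: weight = 7, length = 2, mean = 7/2 ≈ 3.500
Minimum mean = 2.000, attained e.g. along the cycle 0 → 0 with weight 2 and length 1. So λ(A) = 2/1 = 2.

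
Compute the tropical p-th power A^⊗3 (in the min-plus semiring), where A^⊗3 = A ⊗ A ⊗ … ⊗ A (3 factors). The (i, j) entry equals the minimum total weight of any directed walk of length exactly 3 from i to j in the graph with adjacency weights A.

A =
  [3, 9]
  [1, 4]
A^⊗3 =
  [9, 15]
  [7, 12]

Each entry (A^⊗3)_ij equals the minimum over all length-3 walks i = v_0 → v_1 → … → v_3 = j of Σ_t A[v_t][v_{t+1}]. For example, for (i, j) = (0, 1) we minimise over 4 possible intermediate vertex sequences; the minimum is 15, attained along the walk 0 → 0 → 0 → 1.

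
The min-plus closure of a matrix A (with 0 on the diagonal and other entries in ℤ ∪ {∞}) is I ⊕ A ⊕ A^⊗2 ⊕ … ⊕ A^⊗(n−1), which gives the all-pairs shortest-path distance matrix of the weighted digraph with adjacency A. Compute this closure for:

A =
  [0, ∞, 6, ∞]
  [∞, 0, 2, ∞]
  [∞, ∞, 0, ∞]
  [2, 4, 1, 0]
Closure =
  [0, ∞, 6, ∞]
  [∞, 0, 2, ∞]
  [∞, ∞, 0, ∞]
  [2, 4, 1, 0]

This is the Floyd-Warshall all-pairs shortest-path computation. For each intermediate vertex k = 0, 1, …, 3, update dist[i][j] ← min(dist[i][j], dist[i][k] + dist[k][j]). The final matrix gives, for each (i, j), the minimum total weight of any directed path from i to j (possibly empty when i = j).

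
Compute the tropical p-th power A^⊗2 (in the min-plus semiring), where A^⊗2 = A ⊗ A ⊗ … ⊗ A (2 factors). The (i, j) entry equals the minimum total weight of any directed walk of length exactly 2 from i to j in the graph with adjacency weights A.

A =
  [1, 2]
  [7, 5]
A^⊗2 =
  [2, 3]
  [8, 9]

Each entry (A^⊗2)_ij equals the minimum over all length-2 walks i = v_0 → v_1 → … → v_2 = j of Σ_t A[v_t][v_{t+1}]. For example, for (i, j) = (0, 1) we minimise over 2 possible intermediate vertex sequences; the minimum is 3, attained along the walk 0 → 0 → 1.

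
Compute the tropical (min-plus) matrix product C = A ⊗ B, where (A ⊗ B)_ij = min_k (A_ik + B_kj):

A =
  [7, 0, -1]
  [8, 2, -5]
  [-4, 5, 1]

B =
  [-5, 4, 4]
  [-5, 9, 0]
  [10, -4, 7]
A ⊗ B =
  [-5, -5, 0]
  [-3, -9, 2]
  [-9, -3, 0]

Apply the min-plus product entry-by-entry:
  C[0][0] = min over k of (A[0][0] + B[0][0] = 7 + -5 = 2, A[0][1] + B[1][0] = 0 + -5 = -5, A[0][2] + B[2][0] = -1 + 10 = 9) = -5 (attained at k = 1)
  C[0][1] = min over k of (A[0][0] + B[0][1] = 7 + 4 = 11, A[0][1] + B[1][1] = 0 + 9 = 9, A[0][2] + B[2][1] = -1 + -4 = -5) = -5 (attained at k = 2)
  C[0][2] = min over k of (A[0][0] + B[0][2] = 7 + 4 = 11, A[0][1] + B[1][2] = 0 + 0 = 0, A[0][2] + B[2][2] = -1 + 7 = 6) = 0 (attained at k = 1)
  C[1][0] = min over k of (A[1][0] + B[0][0] = 8 + -5 = 3, A[1][1] + B[1][0] = 2 + -5 = -3, A[1][2] + B[2][0] = -5 + 10 = 5) = -3 (attained at k = 1)
  C[1][1] = min over k of (A[1][0] + B[0][1] = 8 + 4 = 12, A[1][1] + B[1][1] = 2 + 9 = 11, A[1][2] + B[2][1] = -5 + -4 = -9) = -9 (attained at k = 2)
  C[1][2] = min over k of (A[1][0] + B[0][2] = 8 + 4 = 12, A[1][1] + B[1][2] = 2 + 0 = 2, A[1][2] + B[2][2] = -5 + 7 = 2) = 2 (attained at k = 1)
  C[2][0] = min over k of (A[2][0] + B[0][0] = -4 + -5 = -9, A[2][1] + B[1][0] = 5 + -5 = 0, A[2][2] + B[2][0] = 1 + 10 = 11) = -9 (attained at k = 0)
  C[2][1] = min over k of (A[2][0] + B[0][1] = -4 + 4 = 0, A[2][1] + B[1][1] = 5 + 9 = 14, A[2][2] + B[2][1] = 1 + -4 = -3) = -3 (attained at k = 2)
  C[2][2] = min over k of (A[2][0] + B[0][2] = -4 + 4 = 0, A[2][1] + B[1][2] = 5 + 0 = 5, A[2][2] + B[2][2] = 1 + 7 = 8) = 0 (attained at k = 0)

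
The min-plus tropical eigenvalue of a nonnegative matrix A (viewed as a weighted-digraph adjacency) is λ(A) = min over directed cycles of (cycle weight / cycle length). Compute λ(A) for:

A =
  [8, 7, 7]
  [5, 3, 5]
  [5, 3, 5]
λ(A) = 3

Enumerate directed cycles and compute their means (weight / length). Sample:
  cycle 0 → 0: weight = 8, length = 1, mean = 8/1 ≈ 8.000
  cycle 1 → 1: weight = 3, length = 1, mean = 3/1 ≈ 3.000
  cycle 2 → 2: weight = 5, length = 1, mean = 5/1 ≈ 5.000
  cycle 0 → 1 → 0: weight = 12, length = 2, mean = 12/2 ≈ 6.000
  cycle 0 → 2 → 0: weight = 12, length = 2, mean = 12/2 ≈ 6.000
  cycle 1 → 0 → 1: weight = 12, length = 2, mean = 12/2 ≈ 6.000
Minimum mean = 3.000, attained e.g. along the cycle 1 → 1 with weight 3 and length 1. So λ(A) = 3/1 = 3.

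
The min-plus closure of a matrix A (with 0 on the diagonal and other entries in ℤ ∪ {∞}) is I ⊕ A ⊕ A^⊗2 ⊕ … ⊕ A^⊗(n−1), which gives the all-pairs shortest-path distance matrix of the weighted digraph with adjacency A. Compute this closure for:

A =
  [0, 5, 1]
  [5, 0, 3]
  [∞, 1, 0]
Closure =
  [0, 2, 1]
  [5, 0, 3]
  [6, 1, 0]

This is the Floyd-Warshall all-pairs shortest-path computation. For each intermediate vertex k = 0, 1, …, 2, update dist[i][j] ← min(dist[i][j], dist[i][k] + dist[k][j]). The final matrix gives, for each (i, j), the minimum total weight of any directed path from i to j (possibly empty when i = j).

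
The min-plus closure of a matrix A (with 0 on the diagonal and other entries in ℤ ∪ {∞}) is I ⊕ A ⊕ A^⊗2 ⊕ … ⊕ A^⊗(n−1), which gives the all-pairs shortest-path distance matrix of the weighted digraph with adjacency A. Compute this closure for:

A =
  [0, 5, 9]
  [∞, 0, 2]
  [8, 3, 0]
Closure =
  [0, 5, 7]
  [10, 0, 2]
  [8, 3, 0]

This is the Floyd-Warshall all-pairs shortest-path computation. For each intermediate vertex k = 0, 1, …, 2, update dist[i][j] ← min(dist[i][j], dist[i][k] + dist[k][j]). The final matrix gives, for each (i, j), the minimum total weight of any directed path from i to j (possibly empty when i = j).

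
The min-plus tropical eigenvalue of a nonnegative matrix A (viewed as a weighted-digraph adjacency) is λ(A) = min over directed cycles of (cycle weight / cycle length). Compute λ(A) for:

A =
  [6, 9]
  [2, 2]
λ(A) = 2

Enumerate directed cycles and compute their means (weight / length). Sample:
  cycle 0 → 0: weight = 6, length = 1, mean = 6/1 ≈ 6.000
  cycle 1 → 1: weight = 2, length = 1, mean = 2/1 ≈ 2.000
  cycle 0 → 1 → 0: weight = 11, length = 2, mean = 11/2 ≈ 5.500
  cycle 1 → 0 → 1: weight = 11, length = 2, mean = 11/2 ≈ 5.500
Minimum mean = 2.000, attained e.g. along the cycle 1 → 1 with weight 2 and length 1. So λ(A) = 2/1 = 2.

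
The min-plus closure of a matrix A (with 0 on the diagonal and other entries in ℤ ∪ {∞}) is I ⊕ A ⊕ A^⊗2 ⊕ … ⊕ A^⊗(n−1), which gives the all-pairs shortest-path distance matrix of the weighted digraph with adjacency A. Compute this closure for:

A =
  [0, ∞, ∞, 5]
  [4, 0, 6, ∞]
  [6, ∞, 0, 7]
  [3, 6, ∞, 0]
Closure =
  [0, 11, 17, 5]
  [4, 0, 6, 9]
  [6, 13, 0, 7]
  [3, 6, 12, 0]

This is the Floyd-Warshall all-pairs shortest-path computation. For each intermediate vertex k = 0, 1, …, 3, update dist[i][j] ← min(dist[i][j], dist[i][k] + dist[k][j]). The final matrix gives, for each (i, j), the minimum total weight of any directed path from i to j (possibly empty when i = j).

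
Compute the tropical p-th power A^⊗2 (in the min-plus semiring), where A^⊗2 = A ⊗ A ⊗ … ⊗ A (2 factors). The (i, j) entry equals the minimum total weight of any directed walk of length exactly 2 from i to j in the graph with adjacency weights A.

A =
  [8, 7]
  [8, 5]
A^⊗2 =
  [15, 12]
  [13, 10]

Each entry (A^⊗2)_ij equals the minimum over all length-2 walks i = v_0 → v_1 → … → v_2 = j of Σ_t A[v_t][v_{t+1}]. For example, for (i, j) = (0, 1) we minimise over 2 possible intermediate vertex sequences; the minimum is 12, attained along the walk 0 → 1 → 1.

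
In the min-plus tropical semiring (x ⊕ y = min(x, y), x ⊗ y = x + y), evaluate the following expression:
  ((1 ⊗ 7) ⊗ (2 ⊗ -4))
((1 ⊗ 7) ⊗ (2 ⊗ -4)) = 6

Expand innermost to outermost. Recall ⊕ takes the minimum of its arguments and ⊗ takes their sum. Working out the expression ((1 ⊗ 7) ⊗ (2 ⊗ -4)) gives 6.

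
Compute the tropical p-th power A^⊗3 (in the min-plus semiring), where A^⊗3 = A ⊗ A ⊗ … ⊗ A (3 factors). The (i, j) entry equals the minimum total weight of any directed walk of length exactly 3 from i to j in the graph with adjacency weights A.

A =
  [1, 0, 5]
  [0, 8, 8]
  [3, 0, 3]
A^⊗3 =
  [1, 0, 5]
  [0, 1, 6]
  [1, 0, 5]

Each entry (A^⊗3)_ij equals the minimum over all length-3 walks i = v_0 → v_1 → … → v_3 = j of Σ_t A[v_t][v_{t+1}]. For example, for (i, j) = (0, 2) we minimise over 9 possible intermediate vertex sequences; the minimum is 5, attained along the walk 0 → 1 → 0 → 2.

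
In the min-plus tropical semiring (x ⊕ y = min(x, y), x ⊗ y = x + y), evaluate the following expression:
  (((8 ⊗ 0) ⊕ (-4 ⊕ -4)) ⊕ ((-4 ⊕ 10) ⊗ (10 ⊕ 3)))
(((8 ⊗ 0) ⊕ (-4 ⊕ -4)) ⊕ ((-4 ⊕ 10) ⊗ (10 ⊕ 3))) = -4

Expand innermost to outermost. Recall ⊕ takes the minimum of its arguments and ⊗ takes their sum. Working out the expression (((8 ⊗ 0) ⊕ (-4 ⊕ -4)) ⊕ ((-4 ⊕ 10) ⊗ (10 ⊕ 3))) gives -4.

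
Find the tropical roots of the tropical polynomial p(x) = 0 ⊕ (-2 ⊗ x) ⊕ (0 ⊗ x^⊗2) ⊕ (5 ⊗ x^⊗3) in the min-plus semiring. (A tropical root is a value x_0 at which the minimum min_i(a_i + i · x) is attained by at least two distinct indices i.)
Roots: {-5, -2, 2}

Each tropical root is a break point of the lower envelope of the lines y = a_i + i · x (there are 4 lines, with slopes 0, 1, ..., 3). Only the lines that attain the minimum somewhere contribute to roots; other lines are dominated. Here the surviving (envelope) indices are i = 3, i = 2, i = 1, i = 0.
Intersections between consecutive envelope lines give the roots: for adjacent envelope indices i < j the intersection is x = (a_i − a_j) / (j − i). Reading off the sorted break points: {-5, -2, 2}.
Verification: at each break x_0, at least two indices attain the minimum of min_i(a_i + i · x_0).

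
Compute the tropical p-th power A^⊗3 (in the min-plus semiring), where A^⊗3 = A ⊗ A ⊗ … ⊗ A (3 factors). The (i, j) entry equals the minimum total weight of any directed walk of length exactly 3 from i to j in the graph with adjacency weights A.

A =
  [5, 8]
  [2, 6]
A^⊗3 =
  [15, 18]
  [12, 15]

Each entry (A^⊗3)_ij equals the minimum over all length-3 walks i = v_0 → v_1 → … → v_3 = j of Σ_t A[v_t][v_{t+1}]. For example, for (i, j) = (0, 1) we minimise over 4 possible intermediate vertex sequences; the minimum is 18, attained along the walk 0 → 0 → 0 → 1.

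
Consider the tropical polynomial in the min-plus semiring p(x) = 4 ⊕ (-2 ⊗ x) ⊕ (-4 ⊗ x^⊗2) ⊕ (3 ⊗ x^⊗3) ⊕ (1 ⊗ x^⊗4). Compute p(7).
p(7) = 4

A tropical monomial a ⊗ x^⊗i evaluates to a + i · x. Evaluating each term at x = 7:
  Term 0 contributes 4 + 0 · 7 = 4
  Term 1 contributes -2 + 1 · 7 = 5
  Term 2 contributes -4 + 2 · 7 = 10
  Term 3 contributes 3 + 3 · 7 = 24
  Term 4 contributes 1 + 4 · 7 = 29
p(7) = ⊕ of these = min[4, 5, 10, 24, 29] = 4.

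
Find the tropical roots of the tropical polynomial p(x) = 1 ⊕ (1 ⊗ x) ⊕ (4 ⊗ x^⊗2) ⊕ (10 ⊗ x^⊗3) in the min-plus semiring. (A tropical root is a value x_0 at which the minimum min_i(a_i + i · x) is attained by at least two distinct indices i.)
Roots: {-6, -3, 0}

Each tropical root is a break point of the lower envelope of the lines y = a_i + i · x (there are 4 lines, with slopes 0, 1, ..., 3). Only the lines that attain the minimum somewhere contribute to roots; other lines are dominated. Here the surviving (envelope) indices are i = 3, i = 2, i = 1, i = 0.
Intersections between consecutive envelope lines give the roots: for adjacent envelope indices i < j the intersection is x = (a_i − a_j) / (j − i). Reading off the sorted break points: {-6, -3, 0}.
Verification: at each break x_0, at least two indices attain the minimum of min_i(a_i + i · x_0).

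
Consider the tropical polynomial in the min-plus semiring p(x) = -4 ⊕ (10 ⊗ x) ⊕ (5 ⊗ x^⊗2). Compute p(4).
p(4) = -4

A tropical monomial a ⊗ x^⊗i evaluates to a + i · x. Evaluating each term at x = 4:
  Term 0 contributes -4 + 0 · 4 = -4
  Term 1 contributes 10 + 1 · 4 = 14
  Term 2 contributes 5 + 2 · 4 = 13
p(4) = ⊕ of these = min[-4, 14, 13] = -4.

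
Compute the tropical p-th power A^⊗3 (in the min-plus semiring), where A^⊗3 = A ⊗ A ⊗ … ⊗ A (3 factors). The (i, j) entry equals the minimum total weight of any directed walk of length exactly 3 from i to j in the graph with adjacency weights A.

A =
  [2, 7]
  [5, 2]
A^⊗3 =
  [6, 11]
  [9, 6]

Each entry (A^⊗3)_ij equals the minimum over all length-3 walks i = v_0 → v_1 → … → v_3 = j of Σ_t A[v_t][v_{t+1}]. For example, for (i, j) = (0, 1) we minimise over 4 possible intermediate vertex sequences; the minimum is 11, attained along the walk 0 → 0 → 0 → 1.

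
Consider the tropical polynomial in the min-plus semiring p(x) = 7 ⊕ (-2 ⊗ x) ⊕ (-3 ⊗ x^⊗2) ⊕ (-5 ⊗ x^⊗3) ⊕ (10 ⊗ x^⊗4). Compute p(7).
p(7) = 5

A tropical monomial a ⊗ x^⊗i evaluates to a + i · x. Evaluating each term at x = 7:
  Term 0 contributes 7 + 0 · 7 = 7
  Term 1 contributes -2 + 1 · 7 = 5
  Term 2 contributes -3 + 2 · 7 = 11
  Term 3 contributes -5 + 3 · 7 = 16
  Term 4 contributes 10 + 4 · 7 = 38
p(7) = ⊕ of these = min[7, 5, 11, 16, 38] = 5.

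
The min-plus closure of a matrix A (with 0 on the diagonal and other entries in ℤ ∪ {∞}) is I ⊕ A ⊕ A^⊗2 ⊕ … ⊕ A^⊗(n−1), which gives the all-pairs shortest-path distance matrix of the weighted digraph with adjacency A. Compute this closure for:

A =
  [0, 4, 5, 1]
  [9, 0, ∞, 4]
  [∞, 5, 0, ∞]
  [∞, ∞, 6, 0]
Closure =
  [0, 4, 5, 1]
  [9, 0, 10, 4]
  [14, 5, 0, 9]
  [20, 11, 6, 0]

This is the Floyd-Warshall all-pairs shortest-path computation. For each intermediate vertex k = 0, 1, …, 3, update dist[i][j] ← min(dist[i][j], dist[i][k] + dist[k][j]). The final matrix gives, for each (i, j), the minimum total weight of any directed path from i to j (possibly empty when i = j).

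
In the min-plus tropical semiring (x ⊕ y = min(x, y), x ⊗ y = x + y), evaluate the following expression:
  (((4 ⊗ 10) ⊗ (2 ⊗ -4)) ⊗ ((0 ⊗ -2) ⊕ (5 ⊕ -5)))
(((4 ⊗ 10) ⊗ (2 ⊗ -4)) ⊗ ((0 ⊗ -2) ⊕ (5 ⊕ -5))) = 7

Expand innermost to outermost. Recall ⊕ takes the minimum of its arguments and ⊗ takes their sum. Working out the expression (((4 ⊗ 10) ⊗ (2 ⊗ -4)) ⊗ ((0 ⊗ -2) ⊕ (5 ⊕ -5))) gives 7.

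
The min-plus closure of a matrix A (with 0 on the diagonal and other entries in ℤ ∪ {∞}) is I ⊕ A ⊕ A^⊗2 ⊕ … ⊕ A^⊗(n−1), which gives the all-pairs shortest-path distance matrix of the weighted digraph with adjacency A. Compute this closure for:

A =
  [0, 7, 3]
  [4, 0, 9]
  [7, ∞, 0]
Closure =
  [0, 7, 3]
  [4, 0, 7]
  [7, 14, 0]

This is the Floyd-Warshall all-pairs shortest-path computation. For each intermediate vertex k = 0, 1, …, 2, update dist[i][j] ← min(dist[i][j], dist[i][k] + dist[k][j]). The final matrix gives, for each (i, j), the minimum total weight of any directed path from i to j (possibly empty when i = j).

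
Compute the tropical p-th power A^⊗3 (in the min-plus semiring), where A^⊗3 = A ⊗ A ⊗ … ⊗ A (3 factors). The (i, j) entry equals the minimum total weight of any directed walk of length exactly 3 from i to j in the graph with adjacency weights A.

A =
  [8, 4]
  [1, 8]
A^⊗3 =
  [13, 9]
  [6, 13]

Each entry (A^⊗3)_ij equals the minimum over all length-3 walks i = v_0 → v_1 → … → v_3 = j of Σ_t A[v_t][v_{t+1}]. For example, for (i, j) = (0, 1) we minimise over 4 possible intermediate vertex sequences; the minimum is 9, attained along the walk 0 → 1 → 0 → 1.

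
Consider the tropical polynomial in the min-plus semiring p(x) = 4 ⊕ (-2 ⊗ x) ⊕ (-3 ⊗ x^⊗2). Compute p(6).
p(6) = 4

A tropical monomial a ⊗ x^⊗i evaluates to a + i · x. Evaluating each term at x = 6:
  Term 0 contributes 4 + 0 · 6 = 4
  Term 1 contributes -2 + 1 · 6 = 4
  Term 2 contributes -3 + 2 · 6 = 9
p(6) = ⊕ of these = min[4, 4, 9] = 4.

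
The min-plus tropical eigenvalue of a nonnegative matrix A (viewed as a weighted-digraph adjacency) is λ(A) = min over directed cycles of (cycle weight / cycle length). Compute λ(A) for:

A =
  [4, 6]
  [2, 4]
λ(A) = 4

Enumerate directed cycles and compute their means (weight / length). Sample:
  cycle 0 → 0: weight = 4, length = 1, mean = 4/1 ≈ 4.000
  cycle 1 → 1: weight = 4, length = 1, mean = 4/1 ≈ 4.000
  cycle 0 → 1 → 0: weight = 8, length = 2, mean = 8/2 ≈ 4.000
  cycle 1 → 0 → 1: weight = 8, length = 2, mean = 8/2 ≈ 4.000
Minimum mean = 4.000, attained e.g. along the cycle 0 → 0 with weight 4 and length 1. So λ(A) = 4/1 = 4.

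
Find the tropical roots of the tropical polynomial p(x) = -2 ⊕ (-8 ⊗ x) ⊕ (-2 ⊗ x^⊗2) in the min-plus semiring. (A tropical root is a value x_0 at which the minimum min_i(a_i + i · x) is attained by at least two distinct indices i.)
Roots: {-6, 6}

Each tropical root is a break point of the lower envelope of the lines y = a_i + i · x (there are 3 lines, with slopes 0, 1, ..., 2). Only the lines that attain the minimum somewhere contribute to roots; other lines are dominated. Here the surviving (envelope) indices are i = 2, i = 1, i = 0.
Intersections between consecutive envelope lines give the roots: for adjacent envelope indices i < j the intersection is x = (a_i − a_j) / (j − i). Reading off the sorted break points: {-6, 6}.
Verification: at each break x_0, at least two indices attain the minimum of min_i(a_i + i · x_0).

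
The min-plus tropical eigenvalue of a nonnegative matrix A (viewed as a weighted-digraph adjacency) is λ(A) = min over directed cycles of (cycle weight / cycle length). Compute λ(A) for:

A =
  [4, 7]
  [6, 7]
λ(A) = 4

Enumerate directed cycles and compute their means (weight / length). Sample:
  cycle 0 → 0: weight = 4, length = 1, mean = 4/1 ≈ 4.000
  cycle 1 → 1: weight = 7, length = 1, mean = 7/1 ≈ 7.000
  cycle 0 → 1 → 0: weight = 13, length = 2, mean = 13/2 ≈ 6.500
  cycle 1 → 0 → 1: weight = 13, length = 2, mean = 13/2 ≈ 6.500
Minimum mean = 4.000, attained e.g. along the cycle 0 → 0 with weight 4 and length 1. So λ(A) = 4/1 = 4.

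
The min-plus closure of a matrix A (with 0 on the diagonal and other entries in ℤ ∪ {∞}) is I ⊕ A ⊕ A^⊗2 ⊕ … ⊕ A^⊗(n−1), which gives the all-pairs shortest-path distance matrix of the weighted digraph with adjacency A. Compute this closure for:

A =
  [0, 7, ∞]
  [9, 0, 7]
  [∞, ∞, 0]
Closure =
  [0, 7, 14]
  [9, 0, 7]
  [∞, ∞, 0]

This is the Floyd-Warshall all-pairs shortest-path computation. For each intermediate vertex k = 0, 1, …, 2, update dist[i][j] ← min(dist[i][j], dist[i][k] + dist[k][j]). The final matrix gives, for each (i, j), the minimum total weight of any directed path from i to j (possibly empty when i = j).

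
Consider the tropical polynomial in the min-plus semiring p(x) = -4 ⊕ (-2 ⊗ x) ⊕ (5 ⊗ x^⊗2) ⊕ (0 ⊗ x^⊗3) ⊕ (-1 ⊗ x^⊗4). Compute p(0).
p(0) = -4

A tropical monomial a ⊗ x^⊗i evaluates to a + i · x. Evaluating each term at x = 0:
  Term 0 contributes -4 + 0 · 0 = -4
  Term 1 contributes -2 + 1 · 0 = -2
  Term 2 contributes 5 + 2 · 0 = 5
  Term 3 contributes 0 + 3 · 0 = 0
  Term 4 contributes -1 + 4 · 0 = -1
p(0) = ⊕ of these = min[-4, -2, 5, 0, -1] = -4.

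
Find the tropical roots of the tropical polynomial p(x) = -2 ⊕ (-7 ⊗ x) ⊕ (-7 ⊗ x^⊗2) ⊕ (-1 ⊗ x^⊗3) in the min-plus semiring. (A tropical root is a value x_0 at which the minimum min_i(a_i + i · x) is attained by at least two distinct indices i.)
Roots: {-6, 0, 5}

Each tropical root is a break point of the lower envelope of the lines y = a_i + i · x (there are 4 lines, with slopes 0, 1, ..., 3). Only the lines that attain the minimum somewhere contribute to roots; other lines are dominated. Here the surviving (envelope) indices are i = 3, i = 2, i = 1, i = 0.
Intersections between consecutive envelope lines give the roots: for adjacent envelope indices i < j the intersection is x = (a_i − a_j) / (j − i). Reading off the sorted break points: {-6, 0, 5}.
Verification: at each break x_0, at least two indices attain the minimum of min_i(a_i + i · x_0).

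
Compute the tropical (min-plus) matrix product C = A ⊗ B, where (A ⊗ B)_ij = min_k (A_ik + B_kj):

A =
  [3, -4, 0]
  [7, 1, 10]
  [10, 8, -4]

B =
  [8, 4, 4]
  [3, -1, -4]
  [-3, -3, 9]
A ⊗ B =
  [-3, -5, -8]
  [4, 0, -3]
  [-7, -7, 4]

Apply the min-plus product entry-by-entry:
  C[0][0] = min over k of (A[0][0] + B[0][0] = 3 + 8 = 11, A[0][1] + B[1][0] = -4 + 3 = -1, A[0][2] + B[2][0] = 0 + -3 = -3) = -3 (attained at k = 2)
  C[0][1] = min over k of (A[0][0] + B[0][1] = 3 + 4 = 7, A[0][1] + B[1][1] = -4 + -1 = -5, A[0][2] + B[2][1] = 0 + -3 = -3) = -5 (attained at k = 1)
  C[0][2] = min over k of (A[0][0] + B[0][2] = 3 + 4 = 7, A[0][1] + B[1][2] = -4 + -4 = -8, A[0][2] + B[2][2] = 0 + 9 = 9) = -8 (attained at k = 1)
  C[1][0] = min over k of (A[1][0] + B[0][0] = 7 + 8 = 15, A[1][1] + B[1][0] = 1 + 3 = 4, A[1][2] + B[2][0] = 10 + -3 = 7) = 4 (attained at k = 1)
  C[1][1] = min over k of (A[1][0] + B[0][1] = 7 + 4 = 11, A[1][1] + B[1][1] = 1 + -1 = 0, A[1][2] + B[2][1] = 10 + -3 = 7) = 0 (attained at k = 1)
  C[1][2] = min over k of (A[1][0] + B[0][2] = 7 + 4 = 11, A[1][1] + B[1][2] = 1 + -4 = -3, A[1][2] + B[2][2] = 10 + 9 = 19) = -3 (attained at k = 1)
  C[2][0] = min over k of (A[2][0] + B[0][0] = 10 + 8 = 18, A[2][1] + B[1][0] = 8 + 3 = 11, A[2][2] + B[2][0] = -4 + -3 = -7) = -7 (attained at k = 2)
  C[2][1] = min over k of (A[2][0] + B[0][1] = 10 + 4 = 14, A[2][1] + B[1][1] = 8 + -1 = 7, A[2][2] + B[2][1] = -4 + -3 = -7) = -7 (attained at k = 2)
  C[2][2] = min over k of (A[2][0] + B[0][2] = 10 + 4 = 14, A[2][1] + B[1][2] = 8 + -4 = 4, A[2][2] + B[2][2] = -4 + 9 = 5) = 4 (attained at k = 1)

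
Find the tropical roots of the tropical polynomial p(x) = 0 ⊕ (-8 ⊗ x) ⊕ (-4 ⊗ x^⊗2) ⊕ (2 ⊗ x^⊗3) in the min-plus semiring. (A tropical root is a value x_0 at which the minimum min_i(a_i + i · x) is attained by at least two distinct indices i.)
Roots: {-6, -4, 8}

Each tropical root is a break point of the lower envelope of the lines y = a_i + i · x (there are 4 lines, with slopes 0, 1, ..., 3). Only the lines that attain the minimum somewhere contribute to roots; other lines are dominated. Here the surviving (envelope) indices are i = 3, i = 2, i = 1, i = 0.
Intersections between consecutive envelope lines give the roots: for adjacent envelope indices i < j the intersection is x = (a_i − a_j) / (j − i). Reading off the sorted break points: {-6, -4, 8}.
Verification: at each break x_0, at least two indices attain the minimum of min_i(a_i + i · x_0).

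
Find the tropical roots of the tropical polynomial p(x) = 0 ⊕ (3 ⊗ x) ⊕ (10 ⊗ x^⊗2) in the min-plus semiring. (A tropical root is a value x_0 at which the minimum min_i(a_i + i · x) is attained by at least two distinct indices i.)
Roots: {-7, -3}

Each tropical root is a break point of the lower envelope of the lines y = a_i + i · x (there are 3 lines, with slopes 0, 1, ..., 2). Only the lines that attain the minimum somewhere contribute to roots; other lines are dominated. Here the surviving (envelope) indices are i = 2, i = 1, i = 0.
Intersections between consecutive envelope lines give the roots: for adjacent envelope indices i < j the intersection is x = (a_i − a_j) / (j − i). Reading off the sorted break points: {-7, -3}.
Verification: at each break x_0, at least two indices attain the minimum of min_i(a_i + i · x_0).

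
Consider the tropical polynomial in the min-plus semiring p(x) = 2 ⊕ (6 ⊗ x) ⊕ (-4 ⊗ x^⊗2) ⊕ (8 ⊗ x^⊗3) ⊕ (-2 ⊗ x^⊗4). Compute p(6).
p(6) = 2

A tropical monomial a ⊗ x^⊗i evaluates to a + i · x. Evaluating each term at x = 6:
  Term 0 contributes 2 + 0 · 6 = 2
  Term 1 contributes 6 + 1 · 6 = 12
  Term 2 contributes -4 + 2 · 6 = 8
  Term 3 contributes 8 + 3 · 6 = 26
  Term 4 contributes -2 + 4 · 6 = 22
p(6) = ⊕ of these = min[2, 12, 8, 26, 22] = 2.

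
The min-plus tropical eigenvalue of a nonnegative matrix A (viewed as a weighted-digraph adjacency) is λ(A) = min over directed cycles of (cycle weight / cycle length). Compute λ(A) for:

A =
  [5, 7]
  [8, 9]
λ(A) = 5

Enumerate directed cycles and compute their means (weight / length). Sample:
  cycle 0 → 0: weight = 5, length = 1, mean = 5/1 ≈ 5.000
  cycle 1 → 1: weight = 9, length = 1, mean = 9/1 ≈ 9.000
  cycle 0 → 1 → 0: weight = 15, length = 2, mean = 15/2 ≈ 7.500
  cycle 1 → 0 → 1: weight = 15, length = 2, mean = 15/2 ≈ 7.500
Minimum mean = 5.000, attained e.g. along the cycle 0 → 0 with weight 5 and length 1. So λ(A) = 5/1 = 5.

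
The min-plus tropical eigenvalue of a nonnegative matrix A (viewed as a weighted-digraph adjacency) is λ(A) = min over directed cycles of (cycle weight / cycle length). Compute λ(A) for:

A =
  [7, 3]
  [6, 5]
λ(A) = 9/2

Enumerate directed cycles and compute their means (weight / length). Sample:
  cycle 0 → 0: weight = 7, length = 1, mean = 7/1 ≈ 7.000
  cycle 1 → 1: weight = 5, length = 1, mean = 5/1 ≈ 5.000
  cycle 0 → 1 → 0: weight = 9, length = 2, mean = 9/2 ≈ 4.500
  cycle 1 → 0 → 1: weight = 9, length = 2, mean = 9/2 ≈ 4.500
Minimum mean = 4.500, attained e.g. along the cycle 0 → 1 → 0 with weight 9 and length 2. So λ(A) = 9/2 = 9/2.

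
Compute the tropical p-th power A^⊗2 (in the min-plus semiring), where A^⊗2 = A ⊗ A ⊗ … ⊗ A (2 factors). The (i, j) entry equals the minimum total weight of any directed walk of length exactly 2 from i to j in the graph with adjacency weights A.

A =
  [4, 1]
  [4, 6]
A^⊗2 =
  [5, 5]
  [8, 5]

Each entry (A^⊗2)_ij equals the minimum over all length-2 walks i = v_0 → v_1 → … → v_2 = j of Σ_t A[v_t][v_{t+1}]. For example, for (i, j) = (0, 1) we minimise over 2 possible intermediate vertex sequences; the minimum is 5, attained along the walk 0 → 0 → 1.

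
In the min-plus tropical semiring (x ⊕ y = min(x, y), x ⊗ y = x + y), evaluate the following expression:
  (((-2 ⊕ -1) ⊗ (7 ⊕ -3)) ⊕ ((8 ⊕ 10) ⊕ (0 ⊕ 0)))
(((-2 ⊕ -1) ⊗ (7 ⊕ -3)) ⊕ ((8 ⊕ 10) ⊕ (0 ⊕ 0))) = -5

Expand innermost to outermost. Recall ⊕ takes the minimum of its arguments and ⊗ takes their sum. Working out the expression (((-2 ⊕ -1) ⊗ (7 ⊕ -3)) ⊕ ((8 ⊕ 10) ⊕ (0 ⊕ 0))) gives -5.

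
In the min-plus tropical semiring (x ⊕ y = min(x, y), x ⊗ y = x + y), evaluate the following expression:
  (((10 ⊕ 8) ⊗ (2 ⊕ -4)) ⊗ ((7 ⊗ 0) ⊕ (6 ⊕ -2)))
(((10 ⊕ 8) ⊗ (2 ⊕ -4)) ⊗ ((7 ⊗ 0) ⊕ (6 ⊕ -2))) = 2

Expand innermost to outermost. Recall ⊕ takes the minimum of its arguments and ⊗ takes their sum. Working out the expression (((10 ⊕ 8) ⊗ (2 ⊕ -4)) ⊗ ((7 ⊗ 0) ⊕ (6 ⊕ -2))) gives 2.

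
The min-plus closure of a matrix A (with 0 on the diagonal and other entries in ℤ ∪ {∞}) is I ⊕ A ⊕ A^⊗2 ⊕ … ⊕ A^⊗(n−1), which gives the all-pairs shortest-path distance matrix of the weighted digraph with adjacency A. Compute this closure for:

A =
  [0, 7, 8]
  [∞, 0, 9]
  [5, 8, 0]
Closure =
  [0, 7, 8]
  [14, 0, 9]
  [5, 8, 0]

This is the Floyd-Warshall all-pairs shortest-path computation. For each intermediate vertex k = 0, 1, …, 2, update dist[i][j] ← min(dist[i][j], dist[i][k] + dist[k][j]). The final matrix gives, for each (i, j), the minimum total weight of any directed path from i to j (possibly empty when i = j).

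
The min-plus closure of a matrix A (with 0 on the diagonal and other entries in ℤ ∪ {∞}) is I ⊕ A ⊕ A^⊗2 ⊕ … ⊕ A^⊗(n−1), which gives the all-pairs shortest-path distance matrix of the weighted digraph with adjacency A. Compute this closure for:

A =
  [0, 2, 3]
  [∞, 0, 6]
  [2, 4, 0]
Closure =
  [0, 2, 3]
  [8, 0, 6]
  [2, 4, 0]

This is the Floyd-Warshall all-pairs shortest-path computation. For each intermediate vertex k = 0, 1, …, 2, update dist[i][j] ← min(dist[i][j], dist[i][k] + dist[k][j]). The final matrix gives, for each (i, j), the minimum total weight of any directed path from i to j (possibly empty when i = j).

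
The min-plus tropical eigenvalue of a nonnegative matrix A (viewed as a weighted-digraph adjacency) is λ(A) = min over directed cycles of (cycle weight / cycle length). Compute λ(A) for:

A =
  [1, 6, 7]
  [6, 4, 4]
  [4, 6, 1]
λ(A) = 1

Enumerate directed cycles and compute their means (weight / length). Sample:
  cycle 0 → 0: weight = 1, length = 1, mean = 1/1 ≈ 1.000
  cycle 1 → 1: weight = 4, length = 1, mean = 4/1 ≈ 4.000
  cycle 2 → 2: weight = 1, length = 1, mean = 1/1 ≈ 1.000
  cycle 0 → 1 → 0: weight = 12, length = 2, mean = 12/2 ≈ 6.000
  cycle 0 → 2 → 0: weight = 11, length = 2, mean = 11/2 ≈ 5.500
  cycle 1 → 0 → 1: weight = 12, length = 2, mean = 12/2 ≈ 6.000
Minimum mean = 1.000, attained e.g. along the cycle 0 → 0 with weight 1 and length 1. So λ(A) = 1/1 = 1.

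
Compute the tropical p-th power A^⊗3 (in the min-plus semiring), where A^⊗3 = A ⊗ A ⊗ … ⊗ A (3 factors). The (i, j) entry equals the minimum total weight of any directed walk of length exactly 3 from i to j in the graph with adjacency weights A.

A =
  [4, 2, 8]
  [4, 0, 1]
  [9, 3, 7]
A^⊗3 =
  [6, 2, 3]
  [4, 0, 1]
  [7, 3, 4]

Each entry (A^⊗3)_ij equals the minimum over all length-3 walks i = v_0 → v_1 → … → v_3 = j of Σ_t A[v_t][v_{t+1}]. For example, for (i, j) = (0, 2) we minimise over 9 possible intermediate vertex sequences; the minimum is 3, attained along the walk 0 → 1 → 1 → 2.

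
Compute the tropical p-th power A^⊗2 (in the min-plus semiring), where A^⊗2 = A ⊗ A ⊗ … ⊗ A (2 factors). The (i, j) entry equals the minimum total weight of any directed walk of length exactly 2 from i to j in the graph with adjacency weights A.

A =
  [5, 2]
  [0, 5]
A^⊗2 =
  [2, 7]
  [5, 2]

Each entry (A^⊗2)_ij equals the minimum over all length-2 walks i = v_0 → v_1 → … → v_2 = j of Σ_t A[v_t][v_{t+1}]. For example, for (i, j) = (0, 1) we minimise over 2 possible intermediate vertex sequences; the minimum is 7, attained along the walk 0 → 0 → 1.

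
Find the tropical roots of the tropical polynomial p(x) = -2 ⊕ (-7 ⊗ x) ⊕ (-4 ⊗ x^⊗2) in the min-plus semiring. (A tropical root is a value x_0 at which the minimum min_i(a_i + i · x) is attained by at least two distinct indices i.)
Roots: {-3, 5}

Each tropical root is a break point of the lower envelope of the lines y = a_i + i · x (there are 3 lines, with slopes 0, 1, ..., 2). Only the lines that attain the minimum somewhere contribute to roots; other lines are dominated. Here the surviving (envelope) indices are i = 2, i = 1, i = 0.
Intersections between consecutive envelope lines give the roots: for adjacent envelope indices i < j the intersection is x = (a_i − a_j) / (j − i). Reading off the sorted break points: {-3, 5}.
Verification: at each break x_0, at least two indices attain the minimum of min_i(a_i + i · x_0).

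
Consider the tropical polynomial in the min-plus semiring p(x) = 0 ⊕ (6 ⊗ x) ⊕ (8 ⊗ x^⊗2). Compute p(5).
p(5) = 0

A tropical monomial a ⊗ x^⊗i evaluates to a + i · x. Evaluating each term at x = 5:
  Term 0 contributes 0 + 0 · 5 = 0
  Term 1 contributes 6 + 1 · 5 = 11
  Term 2 contributes 8 + 2 · 5 = 18
p(5) = ⊕ of these = min[0, 11, 18] = 0.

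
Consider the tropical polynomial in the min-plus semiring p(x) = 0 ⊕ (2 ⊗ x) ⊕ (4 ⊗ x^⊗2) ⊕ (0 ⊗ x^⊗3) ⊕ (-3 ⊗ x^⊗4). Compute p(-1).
p(-1) = -7

A tropical monomial a ⊗ x^⊗i evaluates to a + i · x. Evaluating each term at x = -1:
  Term 0 contributes 0 + 0 · -1 = 0
  Term 1 contributes 2 + 1 · -1 = 1
  Term 2 contributes 4 + 2 · -1 = 2
  Term 3 contributes 0 + 3 · -1 = -3
  Term 4 contributes -3 + 4 · -1 = -7
p(-1) = ⊕ of these = min[0, 1, 2, -3, -7] = -7.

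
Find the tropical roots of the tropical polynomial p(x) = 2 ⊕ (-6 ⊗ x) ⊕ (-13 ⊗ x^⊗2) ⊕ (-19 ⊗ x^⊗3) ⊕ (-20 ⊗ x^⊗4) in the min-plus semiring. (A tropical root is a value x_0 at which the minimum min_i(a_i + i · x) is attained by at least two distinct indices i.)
Roots: {1, 6, 7, 8}

Each tropical root is a break point of the lower envelope of the lines y = a_i + i · x (there are 5 lines, with slopes 0, 1, ..., 4). Only the lines that attain the minimum somewhere contribute to roots; other lines are dominated. Here the surviving (envelope) indices are i = 4, i = 3, i = 2, i = 1, i = 0.
Intersections between consecutive envelope lines give the roots: for adjacent envelope indices i < j the intersection is x = (a_i − a_j) / (j − i). Reading off the sorted break points: {1, 6, 7, 8}.
Verification: at each break x_0, at least two indices attain the minimum of min_i(a_i + i · x_0).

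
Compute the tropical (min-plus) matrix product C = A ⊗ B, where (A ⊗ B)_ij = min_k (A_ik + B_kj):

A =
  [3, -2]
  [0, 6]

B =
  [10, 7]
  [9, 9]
A ⊗ B =
  [7, 7]
  [10, 7]

Apply the min-plus product entry-by-entry:
  C[0][0] = min over k of (A[0][0] + B[0][0] = 3 + 10 = 13, A[0][1] + B[1][0] = -2 + 9 = 7) = 7 (attained at k = 1)
  C[0][1] = min over k of (A[0][0] + B[0][1] = 3 + 7 = 10, A[0][1] + B[1][1] = -2 + 9 = 7) = 7 (attained at k = 1)
  C[1][0] = min over k of (A[1][0] + B[0][0] = 0 + 10 = 10, A[1][1] + B[1][0] = 6 + 9 = 15) = 10 (attained at k = 0)
  C[1][1] = min over k of (A[1][0] + B[0][1] = 0 + 7 = 7, A[1][1] + B[1][1] = 6 + 9 = 15) = 7 (attained at k = 0)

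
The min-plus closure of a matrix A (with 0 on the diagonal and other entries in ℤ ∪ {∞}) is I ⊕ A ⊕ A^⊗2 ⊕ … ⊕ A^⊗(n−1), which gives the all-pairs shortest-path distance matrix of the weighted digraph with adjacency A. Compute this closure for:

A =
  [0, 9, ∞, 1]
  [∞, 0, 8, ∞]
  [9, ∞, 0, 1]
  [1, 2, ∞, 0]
Closure =
  [0, 3, 11, 1]
  [10, 0, 8, 9]
  [2, 3, 0, 1]
  [1, 2, 10, 0]

This is the Floyd-Warshall all-pairs shortest-path computation. For each intermediate vertex k = 0, 1, …, 3, update dist[i][j] ← min(dist[i][j], dist[i][k] + dist[k][j]). The final matrix gives, for each (i, j), the minimum total weight of any directed path from i to j (possibly empty when i = j).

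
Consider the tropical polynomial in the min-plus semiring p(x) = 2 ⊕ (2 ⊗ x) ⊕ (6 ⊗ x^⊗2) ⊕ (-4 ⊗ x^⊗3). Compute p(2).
p(2) = 2

A tropical monomial a ⊗ x^⊗i evaluates to a + i · x. Evaluating each term at x = 2:
  Term 0 contributes 2 + 0 · 2 = 2
  Term 1 contributes 2 + 1 · 2 = 4
  Term 2 contributes 6 + 2 · 2 = 10
  Term 3 contributes -4 + 3 · 2 = 2
p(2) = ⊕ of these = min[2, 4, 10, 2] = 2.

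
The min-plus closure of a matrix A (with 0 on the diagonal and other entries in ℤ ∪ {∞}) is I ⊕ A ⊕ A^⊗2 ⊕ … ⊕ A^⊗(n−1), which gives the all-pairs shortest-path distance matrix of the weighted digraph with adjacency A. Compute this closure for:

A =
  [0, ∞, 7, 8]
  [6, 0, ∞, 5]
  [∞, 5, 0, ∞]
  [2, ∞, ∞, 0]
Closure =
  [0, 12, 7, 8]
  [6, 0, 13, 5]
  [11, 5, 0, 10]
  [2, 14, 9, 0]

This is the Floyd-Warshall all-pairs shortest-path computation. For each intermediate vertex k = 0, 1, …, 3, update dist[i][j] ← min(dist[i][j], dist[i][k] + dist[k][j]). The final matrix gives, for each (i, j), the minimum total weight of any directed path from i to j (possibly empty when i = j).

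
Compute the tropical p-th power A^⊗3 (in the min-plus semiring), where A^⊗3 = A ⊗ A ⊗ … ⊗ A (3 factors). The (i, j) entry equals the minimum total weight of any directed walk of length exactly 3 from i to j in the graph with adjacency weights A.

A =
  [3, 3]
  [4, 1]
A^⊗3 =
  [8, 5]
  [6, 3]

Each entry (A^⊗3)_ij equals the minimum over all length-3 walks i = v_0 → v_1 → … → v_3 = j of Σ_t A[v_t][v_{t+1}]. For example, for (i, j) = (0, 1) we minimise over 4 possible intermediate vertex sequences; the minimum is 5, attained along the walk 0 → 1 → 1 → 1.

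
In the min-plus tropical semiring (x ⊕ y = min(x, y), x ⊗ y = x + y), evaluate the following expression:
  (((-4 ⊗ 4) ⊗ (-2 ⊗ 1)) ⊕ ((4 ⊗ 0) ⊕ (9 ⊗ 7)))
(((-4 ⊗ 4) ⊗ (-2 ⊗ 1)) ⊕ ((4 ⊗ 0) ⊕ (9 ⊗ 7))) = -1

Expand innermost to outermost. Recall ⊕ takes the minimum of its arguments and ⊗ takes their sum. Working out the expression (((-4 ⊗ 4) ⊗ (-2 ⊗ 1)) ⊕ ((4 ⊗ 0) ⊕ (9 ⊗ 7))) gives -1.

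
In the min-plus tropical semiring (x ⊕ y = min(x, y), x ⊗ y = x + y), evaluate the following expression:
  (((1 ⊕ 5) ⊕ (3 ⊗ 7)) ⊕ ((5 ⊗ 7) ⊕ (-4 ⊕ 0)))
(((1 ⊕ 5) ⊕ (3 ⊗ 7)) ⊕ ((5 ⊗ 7) ⊕ (-4 ⊕ 0))) = -4

Expand innermost to outermost. Recall ⊕ takes the minimum of its arguments and ⊗ takes their sum. Working out the expression (((1 ⊕ 5) ⊕ (3 ⊗ 7)) ⊕ ((5 ⊗ 7) ⊕ (-4 ⊕ 0))) gives -4.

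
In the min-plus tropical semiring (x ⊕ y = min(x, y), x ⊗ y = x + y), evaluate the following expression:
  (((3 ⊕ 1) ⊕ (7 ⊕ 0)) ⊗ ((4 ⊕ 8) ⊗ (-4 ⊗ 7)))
(((3 ⊕ 1) ⊕ (7 ⊕ 0)) ⊗ ((4 ⊕ 8) ⊗ (-4 ⊗ 7))) = 7

Expand innermost to outermost. Recall ⊕ takes the minimum of its arguments and ⊗ takes their sum. Working out the expression (((3 ⊕ 1) ⊕ (7 ⊕ 0)) ⊗ ((4 ⊕ 8) ⊗ (-4 ⊗ 7))) gives 7.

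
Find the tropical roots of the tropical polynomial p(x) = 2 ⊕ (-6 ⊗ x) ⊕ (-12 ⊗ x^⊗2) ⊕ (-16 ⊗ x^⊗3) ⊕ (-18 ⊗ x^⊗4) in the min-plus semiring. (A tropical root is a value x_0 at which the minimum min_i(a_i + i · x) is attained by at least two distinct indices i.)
Roots: {2, 4, 6, 8}

Each tropical root is a break point of the lower envelope of the lines y = a_i + i · x (there are 5 lines, with slopes 0, 1, ..., 4). Only the lines that attain the minimum somewhere contribute to roots; other lines are dominated. Here the surviving (envelope) indices are i = 4, i = 3, i = 2, i = 1, i = 0.
Intersections between consecutive envelope lines give the roots: for adjacent envelope indices i < j the intersection is x = (a_i − a_j) / (j − i). Reading off the sorted break points: {2, 4, 6, 8}.
Verification: at each break x_0, at least two indices attain the minimum of min_i(a_i + i · x_0).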